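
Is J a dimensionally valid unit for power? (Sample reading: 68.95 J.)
No

power has SI base units: kg * m^2 / s^3
J does NOT reduce to kg * m^2 / s^3; a valid unit for power would be e.g. W.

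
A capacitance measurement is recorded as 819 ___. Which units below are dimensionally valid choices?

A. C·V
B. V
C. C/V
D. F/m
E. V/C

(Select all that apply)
C

capacitance has SI base units: A^2 * s^4 / (kg * m^2)

Checking each option against A^2 * s^4 / (kg * m^2):
  A. C·V: ✗ does not match
  B. V: ✗ does not match
  C. C/V: ✓ matches
  D. F/m: ✗ does not match
  E. V/C: ✗ does not match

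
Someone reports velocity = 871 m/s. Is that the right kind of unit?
Yes

velocity has SI base units: m / s
m/s reduces to the same SI base units, so it is a valid unit for velocity.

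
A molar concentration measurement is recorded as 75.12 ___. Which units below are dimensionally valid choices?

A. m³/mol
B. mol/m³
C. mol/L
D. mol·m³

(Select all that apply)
B, C

molar concentration has SI base units: mol / m^3

Checking each option against mol / m^3:
  A. m³/mol: ✗ does not match
  B. mol/m³: ✓ matches
  C. mol/L: ✓ matches
  D. mol·m³: ✗ does not match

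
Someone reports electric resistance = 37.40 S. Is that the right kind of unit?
No

electric resistance has SI base units: kg * m^2 / (A^2 * s^3)
S does NOT reduce to kg * m^2 / (A^2 * s^3); a valid unit for electric resistance would be e.g. Ω.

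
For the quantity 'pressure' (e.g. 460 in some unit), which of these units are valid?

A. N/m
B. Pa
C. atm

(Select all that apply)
B, C

pressure has SI base units: kg / (m * s^2)

Checking each option against kg / (m * s^2):
  A. N/m: ✗ does not match
  B. Pa: ✓ matches
  C. atm: ✓ matches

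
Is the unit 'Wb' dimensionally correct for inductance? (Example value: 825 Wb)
No

inductance has SI base units: kg * m^2 / (A^2 * s^2)
Wb does NOT reduce to kg * m^2 / (A^2 * s^2); a valid unit for inductance would be e.g. H.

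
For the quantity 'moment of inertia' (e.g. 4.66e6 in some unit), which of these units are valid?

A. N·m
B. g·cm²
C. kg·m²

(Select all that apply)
B, C

moment of inertia has SI base units: kg * m^2

Checking each option against kg * m^2:
  A. N·m: ✗ does not match
  B. g·cm²: ✓ matches
  C. kg·m²: ✓ matches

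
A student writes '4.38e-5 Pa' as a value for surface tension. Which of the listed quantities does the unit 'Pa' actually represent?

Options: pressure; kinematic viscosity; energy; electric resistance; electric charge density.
pressure

surface tension should have units dimensionally equivalent to kg / s^2 (e.g. N/m).
The given unit 'Pa' reduces to kg / (m * s^2). Of the listed options, that is the dimensionality of pressure.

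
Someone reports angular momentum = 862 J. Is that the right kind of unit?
No

angular momentum has SI base units: kg * m^2 / s
J does NOT reduce to kg * m^2 / s; a valid unit for angular momentum would be e.g. kg·m²/s.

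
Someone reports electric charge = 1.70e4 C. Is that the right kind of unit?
Yes

electric charge has SI base units: A * s
C reduces to the same SI base units, so it is a valid unit for electric charge.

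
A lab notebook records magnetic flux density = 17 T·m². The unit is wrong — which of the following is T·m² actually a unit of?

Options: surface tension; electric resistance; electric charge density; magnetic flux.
magnetic flux

magnetic flux density should have units dimensionally equivalent to kg / (A * s^2) (e.g. T).
The given unit 'T·m²' reduces to kg * m^2 / (A * s^2). Of the listed options, that is the dimensionality of magnetic flux.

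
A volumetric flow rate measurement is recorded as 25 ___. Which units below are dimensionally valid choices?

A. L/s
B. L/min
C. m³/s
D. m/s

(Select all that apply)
A, B, C

volumetric flow rate has SI base units: m^3 / s

Checking each option against m^3 / s:
  A. L/s: ✓ matches
  B. L/min: ✓ matches
  C. m³/s: ✓ matches
  D. m/s: ✗ does not match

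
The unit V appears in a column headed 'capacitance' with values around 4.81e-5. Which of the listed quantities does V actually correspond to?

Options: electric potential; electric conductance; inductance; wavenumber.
electric potential

capacitance should have units dimensionally equivalent to A^2 * s^4 / (kg * m^2) (e.g. F).
The given unit 'V' reduces to kg * m^2 / (A * s^3). Of the listed options, that is the dimensionality of electric potential.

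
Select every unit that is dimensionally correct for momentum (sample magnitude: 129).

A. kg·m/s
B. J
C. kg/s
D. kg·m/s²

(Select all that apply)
A

momentum has SI base units: kg * m / s

Checking each option against kg * m / s:
  A. kg·m/s: ✓ matches
  B. J: ✗ does not match
  C. kg/s: ✗ does not match
  D. kg·m/s²: ✗ does not match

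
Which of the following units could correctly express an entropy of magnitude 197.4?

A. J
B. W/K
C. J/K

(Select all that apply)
C

entropy has SI base units: kg * m^2 / (s^2 * K)

Checking each option against kg * m^2 / (s^2 * K):
  A. J: ✗ does not match
  B. W/K: ✗ does not match
  C. J/K: ✓ matches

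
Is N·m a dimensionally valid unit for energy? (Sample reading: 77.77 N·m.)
Yes

energy has SI base units: kg * m^2 / s^2
N·m reduces to the same SI base units, so it is a valid unit for energy.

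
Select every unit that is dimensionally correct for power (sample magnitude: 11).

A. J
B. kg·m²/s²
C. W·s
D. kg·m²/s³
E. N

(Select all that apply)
D

power has SI base units: kg * m^2 / s^3

Checking each option against kg * m^2 / s^3:
  A. J: ✗ does not match
  B. kg·m²/s²: ✗ does not match
  C. W·s: ✗ does not match
  D. kg·m²/s³: ✓ matches
  E. N: ✗ does not match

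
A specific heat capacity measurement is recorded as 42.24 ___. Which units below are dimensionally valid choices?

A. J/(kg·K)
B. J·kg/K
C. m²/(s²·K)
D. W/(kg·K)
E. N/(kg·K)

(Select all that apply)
A, C

specific heat capacity has SI base units: m^2 / (s^2 * K)

Checking each option against m^2 / (s^2 * K):
  A. J/(kg·K): ✓ matches
  B. J·kg/K: ✗ does not match
  C. m²/(s²·K): ✓ matches
  D. W/(kg·K): ✗ does not match
  E. N/(kg·K): ✗ does not match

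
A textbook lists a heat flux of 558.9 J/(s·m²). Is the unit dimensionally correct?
Yes

heat flux has SI base units: kg / s^3
J/(s·m²) reduces to the same SI base units, so it is a valid unit for heat flux.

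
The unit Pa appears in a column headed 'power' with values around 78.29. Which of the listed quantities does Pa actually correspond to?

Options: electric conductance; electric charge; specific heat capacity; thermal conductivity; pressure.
pressure

power should have units dimensionally equivalent to kg * m^2 / s^3 (e.g. W).
The given unit 'Pa' reduces to kg / (m * s^2). Of the listed options, that is the dimensionality of pressure.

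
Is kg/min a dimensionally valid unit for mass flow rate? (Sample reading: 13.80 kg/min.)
Yes

mass flow rate has SI base units: kg / s
kg/min reduces to the same SI base units, so it is a valid unit for mass flow rate.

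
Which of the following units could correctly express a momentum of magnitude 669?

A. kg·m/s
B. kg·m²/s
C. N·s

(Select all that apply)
A, C

momentum has SI base units: kg * m / s

Checking each option against kg * m / s:
  A. kg·m/s: ✓ matches
  B. kg·m²/s: ✗ does not match
  C. N·s: ✓ matches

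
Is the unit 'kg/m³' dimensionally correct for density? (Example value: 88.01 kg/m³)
Yes

density has SI base units: kg / m^3
kg/m³ reduces to the same SI base units, so it is a valid unit for density.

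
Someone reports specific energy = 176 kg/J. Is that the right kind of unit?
No

specific energy has SI base units: m^2 / s^2
kg/J does NOT reduce to m^2 / s^2; a valid unit for specific energy would be e.g. J/kg.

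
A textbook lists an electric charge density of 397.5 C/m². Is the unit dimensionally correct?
No

electric charge density has SI base units: A * s / m^3
C/m² does NOT reduce to A * s / m^3; a valid unit for electric charge density would be e.g. C/m³.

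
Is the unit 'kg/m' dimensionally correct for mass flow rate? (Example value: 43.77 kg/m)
No

mass flow rate has SI base units: kg / s
kg/m does NOT reduce to kg / s; a valid unit for mass flow rate would be e.g. kg/s.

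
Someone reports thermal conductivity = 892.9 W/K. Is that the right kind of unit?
No

thermal conductivity has SI base units: kg * m / (s^3 * K)
W/K does NOT reduce to kg * m / (s^3 * K); a valid unit for thermal conductivity would be e.g. W/(m·K).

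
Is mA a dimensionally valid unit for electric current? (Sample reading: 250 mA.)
Yes

electric current has SI base units: A
mA reduces to the same SI base units, so it is a valid unit for electric current.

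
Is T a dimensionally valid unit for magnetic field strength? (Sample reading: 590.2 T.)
No

magnetic field strength has SI base units: A / m
T does NOT reduce to A / m; a valid unit for magnetic field strength would be e.g. A/m.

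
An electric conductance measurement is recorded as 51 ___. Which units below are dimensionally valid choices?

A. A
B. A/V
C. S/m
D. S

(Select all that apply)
B, D

electric conductance has SI base units: A^2 * s^3 / (kg * m^2)

Checking each option against A^2 * s^3 / (kg * m^2):
  A. A: ✗ does not match
  B. A/V: ✓ matches
  C. S/m: ✗ does not match
  D. S: ✓ matches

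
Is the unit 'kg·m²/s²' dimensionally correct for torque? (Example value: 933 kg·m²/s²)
Yes

torque has SI base units: kg * m^2 / s^2
kg·m²/s² reduces to the same SI base units, so it is a valid unit for torque.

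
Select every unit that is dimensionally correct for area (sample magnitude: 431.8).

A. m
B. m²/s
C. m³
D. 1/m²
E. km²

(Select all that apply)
E

area has SI base units: m^2

Checking each option against m^2:
  A. m: ✗ does not match
  B. m²/s: ✗ does not match
  C. m³: ✗ does not match
  D. 1/m²: ✗ does not match
  E. km²: ✓ matches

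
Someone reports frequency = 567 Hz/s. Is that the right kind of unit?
No

frequency has SI base units: 1 / s
Hz/s does NOT reduce to 1 / s; a valid unit for frequency would be e.g. Hz.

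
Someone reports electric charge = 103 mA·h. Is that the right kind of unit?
Yes

electric charge has SI base units: A * s
mA·h reduces to the same SI base units, so it is a valid unit for electric charge.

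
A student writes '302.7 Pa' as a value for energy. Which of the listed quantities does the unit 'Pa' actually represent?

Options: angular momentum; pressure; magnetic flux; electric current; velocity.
pressure

energy should have units dimensionally equivalent to kg * m^2 / s^2 (e.g. J).
The given unit 'Pa' reduces to kg / (m * s^2). Of the listed options, that is the dimensionality of pressure.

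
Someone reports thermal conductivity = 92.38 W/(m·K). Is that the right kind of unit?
Yes

thermal conductivity has SI base units: kg * m / (s^3 * K)
W/(m·K) reduces to the same SI base units, so it is a valid unit for thermal conductivity.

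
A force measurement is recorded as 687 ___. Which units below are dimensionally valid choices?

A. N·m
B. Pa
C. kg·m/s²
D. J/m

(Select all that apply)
C, D

force has SI base units: kg * m / s^2

Checking each option against kg * m / s^2:
  A. N·m: ✗ does not match
  B. Pa: ✗ does not match
  C. kg·m/s²: ✓ matches
  D. J/m: ✓ matches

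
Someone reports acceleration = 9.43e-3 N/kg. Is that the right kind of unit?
Yes

acceleration has SI base units: m / s^2
N/kg reduces to the same SI base units, so it is a valid unit for acceleration.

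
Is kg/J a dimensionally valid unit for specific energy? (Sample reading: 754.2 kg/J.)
No

specific energy has SI base units: m^2 / s^2
kg/J does NOT reduce to m^2 / s^2; a valid unit for specific energy would be e.g. J/kg.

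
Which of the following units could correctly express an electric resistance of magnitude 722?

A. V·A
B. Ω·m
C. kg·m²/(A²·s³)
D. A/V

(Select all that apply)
C

electric resistance has SI base units: kg * m^2 / (A^2 * s^3)

Checking each option against kg * m^2 / (A^2 * s^3):
  A. V·A: ✗ does not match
  B. Ω·m: ✗ does not match
  C. kg·m²/(A²·s³): ✓ matches
  D. A/V: ✗ does not match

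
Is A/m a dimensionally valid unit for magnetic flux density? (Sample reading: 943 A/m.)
No

magnetic flux density has SI base units: kg / (A * s^2)
A/m does NOT reduce to kg / (A * s^2); a valid unit for magnetic flux density would be e.g. T.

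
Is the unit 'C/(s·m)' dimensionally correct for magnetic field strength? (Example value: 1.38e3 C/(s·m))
Yes

magnetic field strength has SI base units: A / m
C/(s·m) reduces to the same SI base units, so it is a valid unit for magnetic field strength.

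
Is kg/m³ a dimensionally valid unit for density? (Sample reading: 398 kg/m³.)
Yes

density has SI base units: kg / m^3
kg/m³ reduces to the same SI base units, so it is a valid unit for density.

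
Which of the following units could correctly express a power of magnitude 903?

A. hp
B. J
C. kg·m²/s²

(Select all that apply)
A

power has SI base units: kg * m^2 / s^3

Checking each option against kg * m^2 / s^3:
  A. hp: ✓ matches
  B. J: ✗ does not match
  C. kg·m²/s²: ✗ does not match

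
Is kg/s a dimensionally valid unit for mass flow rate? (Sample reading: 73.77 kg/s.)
Yes

mass flow rate has SI base units: kg / s
kg/s reduces to the same SI base units, so it is a valid unit for mass flow rate.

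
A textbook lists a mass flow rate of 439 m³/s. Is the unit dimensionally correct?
No

mass flow rate has SI base units: kg / s
m³/s does NOT reduce to kg / s; a valid unit for mass flow rate would be e.g. kg/s.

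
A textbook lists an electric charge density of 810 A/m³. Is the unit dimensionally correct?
No

electric charge density has SI base units: A * s / m^3
A/m³ does NOT reduce to A * s / m^3; a valid unit for electric charge density would be e.g. C/m³.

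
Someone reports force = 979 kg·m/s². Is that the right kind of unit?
Yes

force has SI base units: kg * m / s^2
kg·m/s² reduces to the same SI base units, so it is a valid unit for force.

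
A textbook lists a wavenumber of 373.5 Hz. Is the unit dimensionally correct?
No

wavenumber has SI base units: 1 / m
Hz does NOT reduce to 1 / m; a valid unit for wavenumber would be e.g. 1/m.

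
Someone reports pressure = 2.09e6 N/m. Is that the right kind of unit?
No

pressure has SI base units: kg / (m * s^2)
N/m does NOT reduce to kg / (m * s^2); a valid unit for pressure would be e.g. Pa.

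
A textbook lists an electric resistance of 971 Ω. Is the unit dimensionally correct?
Yes

electric resistance has SI base units: kg * m^2 / (A^2 * s^3)
Ω reduces to the same SI base units, so it is a valid unit for electric resistance.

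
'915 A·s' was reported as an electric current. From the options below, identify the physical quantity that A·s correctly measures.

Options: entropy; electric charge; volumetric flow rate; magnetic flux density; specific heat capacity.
electric charge

electric current should have units dimensionally equivalent to A (e.g. A).
The given unit 'A·s' reduces to A * s. Of the listed options, that is the dimensionality of electric charge.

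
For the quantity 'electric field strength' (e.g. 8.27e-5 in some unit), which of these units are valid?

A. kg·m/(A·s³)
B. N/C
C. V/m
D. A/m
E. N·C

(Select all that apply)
A, B, C

electric field strength has SI base units: kg * m / (A * s^3)

Checking each option against kg * m / (A * s^3):
  A. kg·m/(A·s³): ✓ matches
  B. N/C: ✓ matches
  C. V/m: ✓ matches
  D. A/m: ✗ does not match
  E. N·C: ✗ does not match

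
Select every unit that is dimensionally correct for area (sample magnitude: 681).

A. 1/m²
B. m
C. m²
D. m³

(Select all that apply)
C

area has SI base units: m^2

Checking each option against m^2:
  A. 1/m²: ✗ does not match
  B. m: ✗ does not match
  C. m²: ✓ matches
  D. m³: ✗ does not match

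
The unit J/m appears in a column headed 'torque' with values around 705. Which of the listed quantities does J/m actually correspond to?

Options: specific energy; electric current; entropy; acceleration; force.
force

torque should have units dimensionally equivalent to kg * m^2 / s^2 (e.g. N·m).
The given unit 'J/m' reduces to kg * m / s^2. Of the listed options, that is the dimensionality of force.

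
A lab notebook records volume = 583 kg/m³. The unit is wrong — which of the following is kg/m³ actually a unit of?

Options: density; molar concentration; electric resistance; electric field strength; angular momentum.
density

volume should have units dimensionally equivalent to m^3 (e.g. m³).
The given unit 'kg/m³' reduces to kg / m^3. Of the listed options, that is the dimensionality of density.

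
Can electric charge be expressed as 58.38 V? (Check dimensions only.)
No

electric charge has SI base units: A * s
V does NOT reduce to A * s; a valid unit for electric charge would be e.g. C.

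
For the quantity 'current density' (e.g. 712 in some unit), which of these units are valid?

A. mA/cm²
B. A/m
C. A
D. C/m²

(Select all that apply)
A

current density has SI base units: A / m^2

Checking each option against A / m^2:
  A. mA/cm²: ✓ matches
  B. A/m: ✗ does not match
  C. A: ✗ does not match
  D. C/m²: ✗ does not match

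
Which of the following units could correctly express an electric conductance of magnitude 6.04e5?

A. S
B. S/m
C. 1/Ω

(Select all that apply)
A, C

electric conductance has SI base units: A^2 * s^3 / (kg * m^2)

Checking each option against A^2 * s^3 / (kg * m^2):
  A. S: ✓ matches
  B. S/m: ✗ does not match
  C. 1/Ω: ✓ matches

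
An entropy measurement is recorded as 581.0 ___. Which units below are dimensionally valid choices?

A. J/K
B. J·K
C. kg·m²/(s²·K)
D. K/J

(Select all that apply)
A, C

entropy has SI base units: kg * m^2 / (s^2 * K)

Checking each option against kg * m^2 / (s^2 * K):
  A. J/K: ✓ matches
  B. J·K: ✗ does not match
  C. kg·m²/(s²·K): ✓ matches
  D. K/J: ✗ does not match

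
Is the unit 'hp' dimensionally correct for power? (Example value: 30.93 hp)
Yes

power has SI base units: kg * m^2 / s^3
hp reduces to the same SI base units, so it is a valid unit for power.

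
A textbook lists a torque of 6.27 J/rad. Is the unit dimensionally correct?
Yes

torque has SI base units: kg * m^2 / s^2
J/rad reduces to the same SI base units, so it is a valid unit for torque.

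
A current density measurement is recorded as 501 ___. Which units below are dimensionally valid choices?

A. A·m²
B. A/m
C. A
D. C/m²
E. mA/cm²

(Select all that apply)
E

current density has SI base units: A / m^2

Checking each option against A / m^2:
  A. A·m²: ✗ does not match
  B. A/m: ✗ does not match
  C. A: ✗ does not match
  D. C/m²: ✗ does not match
  E. mA/cm²: ✓ matches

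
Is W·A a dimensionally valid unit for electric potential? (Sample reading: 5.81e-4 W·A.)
No

electric potential has SI base units: kg * m^2 / (A * s^3)
W·A does NOT reduce to kg * m^2 / (A * s^3); a valid unit for electric potential would be e.g. V.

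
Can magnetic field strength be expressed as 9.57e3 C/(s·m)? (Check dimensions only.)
Yes

magnetic field strength has SI base units: A / m
C/(s·m) reduces to the same SI base units, so it is a valid unit for magnetic field strength.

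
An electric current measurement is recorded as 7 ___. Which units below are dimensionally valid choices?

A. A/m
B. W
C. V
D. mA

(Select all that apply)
D

electric current has SI base units: A

Checking each option against A:
  A. A/m: ✗ does not match
  B. W: ✗ does not match
  C. V: ✗ does not match
  D. mA: ✓ matches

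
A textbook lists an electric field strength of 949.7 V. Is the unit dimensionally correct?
No

electric field strength has SI base units: kg * m / (A * s^3)
V does NOT reduce to kg * m / (A * s^3); a valid unit for electric field strength would be e.g. V/m.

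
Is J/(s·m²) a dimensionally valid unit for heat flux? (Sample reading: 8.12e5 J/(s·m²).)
Yes

heat flux has SI base units: kg / s^3
J/(s·m²) reduces to the same SI base units, so it is a valid unit for heat flux.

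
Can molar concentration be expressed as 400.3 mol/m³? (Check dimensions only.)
Yes

molar concentration has SI base units: mol / m^3
mol/m³ reduces to the same SI base units, so it is a valid unit for molar concentration.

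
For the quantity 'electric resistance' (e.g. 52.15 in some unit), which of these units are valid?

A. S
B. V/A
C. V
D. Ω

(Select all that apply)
B, D

electric resistance has SI base units: kg * m^2 / (A^2 * s^3)

Checking each option against kg * m^2 / (A^2 * s^3):
  A. S: ✗ does not match
  B. V/A: ✓ matches
  C. V: ✗ does not match
  D. Ω: ✓ matches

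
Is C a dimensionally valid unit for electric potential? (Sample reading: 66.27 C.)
No

electric potential has SI base units: kg * m^2 / (A * s^3)
C does NOT reduce to kg * m^2 / (A * s^3); a valid unit for electric potential would be e.g. V.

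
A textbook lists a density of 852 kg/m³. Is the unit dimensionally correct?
Yes

density has SI base units: kg / m^3
kg/m³ reduces to the same SI base units, so it is a valid unit for density.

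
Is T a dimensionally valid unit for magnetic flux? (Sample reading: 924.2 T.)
No

magnetic flux has SI base units: kg * m^2 / (A * s^2)
T does NOT reduce to kg * m^2 / (A * s^2); a valid unit for magnetic flux would be e.g. Wb.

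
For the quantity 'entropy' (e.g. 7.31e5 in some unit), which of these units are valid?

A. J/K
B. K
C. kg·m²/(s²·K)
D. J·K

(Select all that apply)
A, C

entropy has SI base units: kg * m^2 / (s^2 * K)

Checking each option against kg * m^2 / (s^2 * K):
  A. J/K: ✓ matches
  B. K: ✗ does not match
  C. kg·m²/(s²·K): ✓ matches
  D. J·K: ✗ does not match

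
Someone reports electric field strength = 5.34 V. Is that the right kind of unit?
No

electric field strength has SI base units: kg * m / (A * s^3)
V does NOT reduce to kg * m / (A * s^3); a valid unit for electric field strength would be e.g. V/m.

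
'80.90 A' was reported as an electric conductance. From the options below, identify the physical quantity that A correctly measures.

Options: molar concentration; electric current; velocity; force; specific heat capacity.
electric current

electric conductance should have units dimensionally equivalent to A^2 * s^3 / (kg * m^2) (e.g. S).
The given unit 'A' reduces to A. Of the listed options, that is the dimensionality of electric current.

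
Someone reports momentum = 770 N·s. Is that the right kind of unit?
Yes

momentum has SI base units: kg * m / s
N·s reduces to the same SI base units, so it is a valid unit for momentum.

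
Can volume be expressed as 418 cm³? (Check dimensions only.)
Yes

volume has SI base units: m^3
cm³ reduces to the same SI base units, so it is a valid unit for volume.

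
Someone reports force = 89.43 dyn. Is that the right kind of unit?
Yes

force has SI base units: kg * m / s^2
dyn reduces to the same SI base units, so it is a valid unit for force.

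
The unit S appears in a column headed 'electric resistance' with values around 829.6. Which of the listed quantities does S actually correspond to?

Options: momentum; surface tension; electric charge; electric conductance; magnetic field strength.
electric conductance

electric resistance should have units dimensionally equivalent to kg * m^2 / (A^2 * s^3) (e.g. Ω).
The given unit 'S' reduces to A^2 * s^3 / (kg * m^2). Of the listed options, that is the dimensionality of electric conductance.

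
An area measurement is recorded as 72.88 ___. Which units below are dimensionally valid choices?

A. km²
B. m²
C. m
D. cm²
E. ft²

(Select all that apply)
A, B, D, E

area has SI base units: m^2

Checking each option against m^2:
  A. km²: ✓ matches
  B. m²: ✓ matches
  C. m: ✗ does not match
  D. cm²: ✓ matches
  E. ft²: ✓ matches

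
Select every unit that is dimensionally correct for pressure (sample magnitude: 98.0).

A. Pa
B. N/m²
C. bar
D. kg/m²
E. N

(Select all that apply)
A, B, C

pressure has SI base units: kg / (m * s^2)

Checking each option against kg / (m * s^2):
  A. Pa: ✓ matches
  B. N/m²: ✓ matches
  C. bar: ✓ matches
  D. kg/m²: ✗ does not match
  E. N: ✗ does not match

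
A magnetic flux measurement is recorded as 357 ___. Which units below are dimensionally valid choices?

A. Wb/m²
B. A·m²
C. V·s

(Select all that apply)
C

magnetic flux has SI base units: kg * m^2 / (A * s^2)

Checking each option against kg * m^2 / (A * s^2):
  A. Wb/m²: ✗ does not match
  B. A·m²: ✗ does not match
  C. V·s: ✓ matches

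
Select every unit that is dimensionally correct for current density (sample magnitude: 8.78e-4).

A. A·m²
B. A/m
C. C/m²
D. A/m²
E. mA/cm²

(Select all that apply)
D, E

current density has SI base units: A / m^2

Checking each option against A / m^2:
  A. A·m²: ✗ does not match
  B. A/m: ✗ does not match
  C. C/m²: ✗ does not match
  D. A/m²: ✓ matches
  E. mA/cm²: ✓ matches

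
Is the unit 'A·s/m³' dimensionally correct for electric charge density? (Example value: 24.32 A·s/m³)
Yes

electric charge density has SI base units: A * s / m^3
A·s/m³ reduces to the same SI base units, so it is a valid unit for electric charge density.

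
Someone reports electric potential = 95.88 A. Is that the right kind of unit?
No

electric potential has SI base units: kg * m^2 / (A * s^3)
A does NOT reduce to kg * m^2 / (A * s^3); a valid unit for electric potential would be e.g. V.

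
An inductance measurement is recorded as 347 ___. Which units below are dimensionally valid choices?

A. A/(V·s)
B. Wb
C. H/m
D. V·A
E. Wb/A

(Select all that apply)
E

inductance has SI base units: kg * m^2 / (A^2 * s^2)

Checking each option against kg * m^2 / (A^2 * s^2):
  A. A/(V·s): ✗ does not match
  B. Wb: ✗ does not match
  C. H/m: ✗ does not match
  D. V·A: ✗ does not match
  E. Wb/A: ✓ matches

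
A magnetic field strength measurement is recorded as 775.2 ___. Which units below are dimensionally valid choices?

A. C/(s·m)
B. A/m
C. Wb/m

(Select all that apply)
A, B

magnetic field strength has SI base units: A / m

Checking each option against A / m:
  A. C/(s·m): ✓ matches
  B. A/m: ✓ matches
  C. Wb/m: ✗ does not match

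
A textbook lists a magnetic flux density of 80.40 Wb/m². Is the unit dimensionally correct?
Yes

magnetic flux density has SI base units: kg / (A * s^2)
Wb/m² reduces to the same SI base units, so it is a valid unit for magnetic flux density.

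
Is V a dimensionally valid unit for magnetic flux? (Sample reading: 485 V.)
No

magnetic flux has SI base units: kg * m^2 / (A * s^2)
V does NOT reduce to kg * m^2 / (A * s^2); a valid unit for magnetic flux would be e.g. Wb.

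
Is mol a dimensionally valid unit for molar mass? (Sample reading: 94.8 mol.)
No

molar mass has SI base units: kg / mol
mol does NOT reduce to kg / mol; a valid unit for molar mass would be e.g. kg/mol.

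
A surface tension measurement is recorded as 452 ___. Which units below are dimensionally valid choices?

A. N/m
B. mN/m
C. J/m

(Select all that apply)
A, B

surface tension has SI base units: kg / s^2

Checking each option against kg / s^2:
  A. N/m: ✓ matches
  B. mN/m: ✓ matches
  C. J/m: ✗ does not match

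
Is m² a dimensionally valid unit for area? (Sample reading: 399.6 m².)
Yes

area has SI base units: m^2
m² reduces to the same SI base units, so it is a valid unit for area.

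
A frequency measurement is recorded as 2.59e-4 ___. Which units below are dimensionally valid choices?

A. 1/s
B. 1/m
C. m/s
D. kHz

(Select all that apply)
A, D

frequency has SI base units: 1 / s

Checking each option against 1 / s:
  A. 1/s: ✓ matches
  B. 1/m: ✗ does not match
  C. m/s: ✗ does not match
  D. kHz: ✓ matches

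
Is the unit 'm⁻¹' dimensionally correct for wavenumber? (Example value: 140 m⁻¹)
Yes

wavenumber has SI base units: 1 / m
m⁻¹ reduces to the same SI base units, so it is a valid unit for wavenumber.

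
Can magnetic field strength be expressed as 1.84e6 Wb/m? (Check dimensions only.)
No

magnetic field strength has SI base units: A / m
Wb/m does NOT reduce to A / m; a valid unit for magnetic field strength would be e.g. A/m.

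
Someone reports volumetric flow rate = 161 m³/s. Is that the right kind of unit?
Yes

volumetric flow rate has SI base units: m^3 / s
m³/s reduces to the same SI base units, so it is a valid unit for volumetric flow rate.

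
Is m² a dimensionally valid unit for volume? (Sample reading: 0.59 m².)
No

volume has SI base units: m^3
m² does NOT reduce to m^3; a valid unit for volume would be e.g. m³.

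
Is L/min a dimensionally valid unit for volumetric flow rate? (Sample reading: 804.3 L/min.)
Yes

volumetric flow rate has SI base units: m^3 / s
L/min reduces to the same SI base units, so it is a valid unit for volumetric flow rate.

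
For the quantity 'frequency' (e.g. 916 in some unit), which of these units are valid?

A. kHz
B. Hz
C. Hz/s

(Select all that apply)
A, B

frequency has SI base units: 1 / s

Checking each option against 1 / s:
  A. kHz: ✓ matches
  B. Hz: ✓ matches
  C. Hz/s: ✗ does not match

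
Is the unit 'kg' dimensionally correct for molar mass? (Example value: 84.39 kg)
No

molar mass has SI base units: kg / mol
kg does NOT reduce to kg / mol; a valid unit for molar mass would be e.g. kg/mol.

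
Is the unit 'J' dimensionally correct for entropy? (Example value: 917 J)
No

entropy has SI base units: kg * m^2 / (s^2 * K)
J does NOT reduce to kg * m^2 / (s^2 * K); a valid unit for entropy would be e.g. J/K.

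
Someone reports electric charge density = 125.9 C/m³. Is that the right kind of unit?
Yes

electric charge density has SI base units: A * s / m^3
C/m³ reduces to the same SI base units, so it is a valid unit for electric charge density.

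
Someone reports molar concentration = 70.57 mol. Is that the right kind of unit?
No

molar concentration has SI base units: mol / m^3
mol does NOT reduce to mol / m^3; a valid unit for molar concentration would be e.g. mol/m³.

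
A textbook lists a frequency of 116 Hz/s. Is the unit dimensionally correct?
No

frequency has SI base units: 1 / s
Hz/s does NOT reduce to 1 / s; a valid unit for frequency would be e.g. Hz.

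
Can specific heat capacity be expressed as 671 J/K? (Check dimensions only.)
No

specific heat capacity has SI base units: m^2 / (s^2 * K)
J/K does NOT reduce to m^2 / (s^2 * K); a valid unit for specific heat capacity would be e.g. J/(kg·K).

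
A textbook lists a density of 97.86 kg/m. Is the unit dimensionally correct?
No

density has SI base units: kg / m^3
kg/m does NOT reduce to kg / m^3; a valid unit for density would be e.g. kg/m³.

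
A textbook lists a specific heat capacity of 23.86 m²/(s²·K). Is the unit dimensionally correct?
Yes

specific heat capacity has SI base units: m^2 / (s^2 * K)
m²/(s²·K) reduces to the same SI base units, so it is a valid unit for specific heat capacity.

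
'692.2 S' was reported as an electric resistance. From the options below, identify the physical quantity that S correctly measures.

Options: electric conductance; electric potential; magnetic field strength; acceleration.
electric conductance

electric resistance should have units dimensionally equivalent to kg * m^2 / (A^2 * s^3) (e.g. Ω).
The given unit 'S' reduces to A^2 * s^3 / (kg * m^2). Of the listed options, that is the dimensionality of electric conductance.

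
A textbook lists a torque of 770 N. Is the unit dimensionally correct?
No

torque has SI base units: kg * m^2 / s^2
N does NOT reduce to kg * m^2 / s^2; a valid unit for torque would be e.g. N·m.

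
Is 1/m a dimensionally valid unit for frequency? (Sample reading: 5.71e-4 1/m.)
No

frequency has SI base units: 1 / s
1/m does NOT reduce to 1 / s; a valid unit for frequency would be e.g. Hz.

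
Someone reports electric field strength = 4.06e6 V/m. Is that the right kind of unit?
Yes

electric field strength has SI base units: kg * m / (A * s^3)
V/m reduces to the same SI base units, so it is a valid unit for electric field strength.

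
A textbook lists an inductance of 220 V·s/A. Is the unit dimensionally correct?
Yes

inductance has SI base units: kg * m^2 / (A^2 * s^2)
V·s/A reduces to the same SI base units, so it is a valid unit for inductance.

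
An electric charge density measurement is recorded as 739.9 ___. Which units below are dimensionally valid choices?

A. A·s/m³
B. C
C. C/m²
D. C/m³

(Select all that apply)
A, D

electric charge density has SI base units: A * s / m^3

Checking each option against A * s / m^3:
  A. A·s/m³: ✓ matches
  B. C: ✗ does not match
  C. C/m²: ✗ does not match
  D. C/m³: ✓ matches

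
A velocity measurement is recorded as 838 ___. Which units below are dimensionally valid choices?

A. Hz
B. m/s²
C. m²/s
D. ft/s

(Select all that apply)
D

velocity has SI base units: m / s

Checking each option against m / s:
  A. Hz: ✗ does not match
  B. m/s²: ✗ does not match
  C. m²/s: ✗ does not match
  D. ft/s: ✓ matches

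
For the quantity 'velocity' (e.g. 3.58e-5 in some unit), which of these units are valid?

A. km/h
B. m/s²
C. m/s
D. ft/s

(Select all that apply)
A, C, D

velocity has SI base units: m / s

Checking each option against m / s:
  A. km/h: ✓ matches
  B. m/s²: ✗ does not match
  C. m/s: ✓ matches
  D. ft/s: ✓ matches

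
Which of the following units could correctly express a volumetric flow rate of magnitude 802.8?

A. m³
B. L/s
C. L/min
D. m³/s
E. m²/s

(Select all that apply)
B, C, D

volumetric flow rate has SI base units: m^3 / s

Checking each option against m^3 / s:
  A. m³: ✗ does not match
  B. L/s: ✓ matches
  C. L/min: ✓ matches
  D. m³/s: ✓ matches
  E. m²/s: ✗ does not match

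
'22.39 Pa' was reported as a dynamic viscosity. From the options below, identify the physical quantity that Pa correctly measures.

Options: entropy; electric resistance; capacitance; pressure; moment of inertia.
pressure

dynamic viscosity should have units dimensionally equivalent to kg / (m * s) (e.g. Pa·s).
The given unit 'Pa' reduces to kg / (m * s^2). Of the listed options, that is the dimensionality of pressure.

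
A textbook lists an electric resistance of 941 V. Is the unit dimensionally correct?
No

electric resistance has SI base units: kg * m^2 / (A^2 * s^3)
V does NOT reduce to kg * m^2 / (A^2 * s^3); a valid unit for electric resistance would be e.g. Ω.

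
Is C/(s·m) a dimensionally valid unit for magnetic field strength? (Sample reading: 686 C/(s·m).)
Yes

magnetic field strength has SI base units: A / m
C/(s·m) reduces to the same SI base units, so it is a valid unit for magnetic field strength.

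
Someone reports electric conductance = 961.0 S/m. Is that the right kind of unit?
No

electric conductance has SI base units: A^2 * s^3 / (kg * m^2)
S/m does NOT reduce to A^2 * s^3 / (kg * m^2); a valid unit for electric conductance would be e.g. S.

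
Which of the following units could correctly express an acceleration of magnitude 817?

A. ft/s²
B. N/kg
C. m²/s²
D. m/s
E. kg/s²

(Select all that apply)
A, B

acceleration has SI base units: m / s^2

Checking each option against m / s^2:
  A. ft/s²: ✓ matches
  B. N/kg: ✓ matches
  C. m²/s²: ✗ does not match
  D. m/s: ✗ does not match
  E. kg/s²: ✗ does not match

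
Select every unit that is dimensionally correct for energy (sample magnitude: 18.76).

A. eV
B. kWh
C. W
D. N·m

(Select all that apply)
A, B, D

energy has SI base units: kg * m^2 / s^2

Checking each option against kg * m^2 / s^2:
  A. eV: ✓ matches
  B. kWh: ✓ matches
  C. W: ✗ does not match
  D. N·m: ✓ matches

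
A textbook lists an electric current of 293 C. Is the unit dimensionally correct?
No

electric current has SI base units: A
C does NOT reduce to A; a valid unit for electric current would be e.g. A.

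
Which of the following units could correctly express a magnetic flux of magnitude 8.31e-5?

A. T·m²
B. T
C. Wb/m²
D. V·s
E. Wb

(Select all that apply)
A, D, E

magnetic flux has SI base units: kg * m^2 / (A * s^2)

Checking each option against kg * m^2 / (A * s^2):
  A. T·m²: ✓ matches
  B. T: ✗ does not match
  C. Wb/m²: ✗ does not match
  D. V·s: ✓ matches
  E. Wb: ✓ matches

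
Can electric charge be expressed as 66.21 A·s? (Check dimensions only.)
Yes

electric charge has SI base units: A * s
A·s reduces to the same SI base units, so it is a valid unit for electric charge.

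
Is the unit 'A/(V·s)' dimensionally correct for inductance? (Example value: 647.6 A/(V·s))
No

inductance has SI base units: kg * m^2 / (A^2 * s^2)
A/(V·s) does NOT reduce to kg * m^2 / (A^2 * s^2); a valid unit for inductance would be e.g. H.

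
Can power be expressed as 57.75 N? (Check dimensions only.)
No

power has SI base units: kg * m^2 / s^3
N does NOT reduce to kg * m^2 / s^3; a valid unit for power would be e.g. W.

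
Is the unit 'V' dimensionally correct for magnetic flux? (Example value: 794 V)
No

magnetic flux has SI base units: kg * m^2 / (A * s^2)
V does NOT reduce to kg * m^2 / (A * s^2); a valid unit for magnetic flux would be e.g. Wb.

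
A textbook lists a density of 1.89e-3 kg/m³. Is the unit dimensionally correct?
Yes

density has SI base units: kg / m^3
kg/m³ reduces to the same SI base units, so it is a valid unit for density.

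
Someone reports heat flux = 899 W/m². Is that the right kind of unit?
Yes

heat flux has SI base units: kg / s^3
W/m² reduces to the same SI base units, so it is a valid unit for heat flux.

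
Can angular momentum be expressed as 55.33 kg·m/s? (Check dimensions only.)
No

angular momentum has SI base units: kg * m^2 / s
kg·m/s does NOT reduce to kg * m^2 / s; a valid unit for angular momentum would be e.g. kg·m²/s.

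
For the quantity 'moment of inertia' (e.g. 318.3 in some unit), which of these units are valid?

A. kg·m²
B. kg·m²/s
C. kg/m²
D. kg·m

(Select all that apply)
A

moment of inertia has SI base units: kg * m^2

Checking each option against kg * m^2:
  A. kg·m²: ✓ matches
  B. kg·m²/s: ✗ does not match
  C. kg/m²: ✗ does not match
  D. kg·m: ✗ does not match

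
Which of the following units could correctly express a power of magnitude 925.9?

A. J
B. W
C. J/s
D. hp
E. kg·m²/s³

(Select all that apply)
B, C, D, E

power has SI base units: kg * m^2 / s^3

Checking each option against kg * m^2 / s^3:
  A. J: ✗ does not match
  B. W: ✓ matches
  C. J/s: ✓ matches
  D. hp: ✓ matches
  E. kg·m²/s³: ✓ matches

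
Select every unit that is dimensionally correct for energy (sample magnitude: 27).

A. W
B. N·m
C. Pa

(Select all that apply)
B

energy has SI base units: kg * m^2 / s^2

Checking each option against kg * m^2 / s^2:
  A. W: ✗ does not match
  B. N·m: ✓ matches
  C. Pa: ✗ does not match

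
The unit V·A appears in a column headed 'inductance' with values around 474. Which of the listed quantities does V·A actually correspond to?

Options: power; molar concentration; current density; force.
power

inductance should have units dimensionally equivalent to kg * m^2 / (A^2 * s^2) (e.g. H).
The given unit 'V·A' reduces to kg * m^2 / s^3. Of the listed options, that is the dimensionality of power.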